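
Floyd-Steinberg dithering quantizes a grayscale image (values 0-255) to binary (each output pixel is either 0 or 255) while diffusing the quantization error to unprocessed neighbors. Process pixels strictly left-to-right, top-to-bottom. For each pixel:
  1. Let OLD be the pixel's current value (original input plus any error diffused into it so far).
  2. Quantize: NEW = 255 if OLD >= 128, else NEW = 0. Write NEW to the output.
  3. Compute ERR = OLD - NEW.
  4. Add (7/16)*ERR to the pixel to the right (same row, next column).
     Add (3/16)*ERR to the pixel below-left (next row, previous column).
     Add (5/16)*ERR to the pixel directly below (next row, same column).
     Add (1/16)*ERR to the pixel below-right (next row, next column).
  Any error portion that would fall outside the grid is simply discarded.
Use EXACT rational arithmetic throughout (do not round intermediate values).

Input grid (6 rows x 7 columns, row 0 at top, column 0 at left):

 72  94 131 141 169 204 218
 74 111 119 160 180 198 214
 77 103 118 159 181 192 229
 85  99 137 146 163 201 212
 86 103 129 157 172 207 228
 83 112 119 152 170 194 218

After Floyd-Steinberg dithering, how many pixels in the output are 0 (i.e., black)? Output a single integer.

(0,0): OLD=72 → NEW=0, ERR=72
(0,1): OLD=251/2 → NEW=0, ERR=251/2
(0,2): OLD=5949/32 → NEW=255, ERR=-2211/32
(0,3): OLD=56715/512 → NEW=0, ERR=56715/512
(0,4): OLD=1781453/8192 → NEW=255, ERR=-307507/8192
(0,5): OLD=24586139/131072 → NEW=255, ERR=-8837221/131072
(0,6): OLD=395318589/2097152 → NEW=255, ERR=-139455171/2097152
(1,0): OLD=3841/32 → NEW=0, ERR=3841/32
(1,1): OLD=49735/256 → NEW=255, ERR=-15545/256
(1,2): OLD=814739/8192 → NEW=0, ERR=814739/8192
(1,3): OLD=7430839/32768 → NEW=255, ERR=-925001/32768
(1,4): OLD=314994149/2097152 → NEW=255, ERR=-219779611/2097152
(1,5): OLD=1950627637/16777216 → NEW=0, ERR=1950627637/16777216
(1,6): OLD=64390209915/268435456 → NEW=255, ERR=-4060831365/268435456
(2,0): OLD=422397/4096 → NEW=0, ERR=422397/4096
(2,1): OLD=20354287/131072 → NEW=255, ERR=-13069073/131072
(2,2): OLD=202100493/2097152 → NEW=0, ERR=202100493/2097152
(2,3): OLD=3001546085/16777216 → NEW=255, ERR=-1276643995/16777216
(2,4): OLD=18118703765/134217728 → NEW=255, ERR=-16106816875/134217728
(2,5): OLD=714874211239/4294967296 → NEW=255, ERR=-380342449241/4294967296
(2,6): OLD=13248857193729/68719476736 → NEW=255, ERR=-4274609373951/68719476736
(3,0): OLD=206634221/2097152 → NEW=0, ERR=206634221/2097152
(3,1): OLD=2272685609/16777216 → NEW=255, ERR=-2005504471/16777216
(3,2): OLD=12659186283/134217728 → NEW=0, ERR=12659186283/134217728
(3,3): OLD=78923784429/536870912 → NEW=255, ERR=-57978298131/536870912
(3,4): OLD=3909551102189/68719476736 → NEW=0, ERR=3909551102189/68719476736
(3,5): OLD=98435390298583/549755813888 → NEW=255, ERR=-41752342242857/549755813888
(3,6): OLD=1352837116547209/8796093022208 → NEW=255, ERR=-890166604115831/8796093022208
(4,0): OLD=25334304643/268435456 → NEW=0, ERR=25334304643/268435456
(4,1): OLD=561685704295/4294967296 → NEW=255, ERR=-533530956185/4294967296
(4,2): OLD=5250677311209/68719476736 → NEW=0, ERR=5250677311209/68719476736
(4,3): OLD=95241056309459/549755813888 → NEW=255, ERR=-44946676231981/549755813888
(4,4): OLD=585028253134377/4398046511104 → NEW=255, ERR=-536473607197143/4398046511104
(4,5): OLD=16111764938097033/140737488355328 → NEW=0, ERR=16111764938097033/140737488355328
(4,6): OLD=544290784143477903/2251799813685248 → NEW=255, ERR=-29918168346260337/2251799813685248
(5,0): OLD=6129868071973/68719476736 → NEW=0, ERR=6129868071973/68719476736
(5,1): OLD=72804758121079/549755813888 → NEW=255, ERR=-67382974420361/549755813888
(5,2): OLD=290974675030481/4398046511104 → NEW=0, ERR=290974675030481/4398046511104
(5,3): OLD=4830813658632501/35184372088832 → NEW=255, ERR=-4141201224019659/35184372088832
(5,4): OLD=217845502601302791/2251799813685248 → NEW=0, ERR=217845502601302791/2251799813685248
(5,5): OLD=4719508671506086871/18014398509481984 → NEW=255, ERR=125837051588180951/18014398509481984
(5,6): OLD=64580660540416433593/288230376151711744 → NEW=255, ERR=-8918085378270061127/288230376151711744
Output grid:
  Row 0: ..#.###  (3 black, running=3)
  Row 1: .#.##.#  (3 black, running=6)
  Row 2: .#.####  (2 black, running=8)
  Row 3: .#.#.##  (3 black, running=11)
  Row 4: .#.##.#  (3 black, running=14)
  Row 5: .#.#.##  (3 black, running=17)

Answer: 17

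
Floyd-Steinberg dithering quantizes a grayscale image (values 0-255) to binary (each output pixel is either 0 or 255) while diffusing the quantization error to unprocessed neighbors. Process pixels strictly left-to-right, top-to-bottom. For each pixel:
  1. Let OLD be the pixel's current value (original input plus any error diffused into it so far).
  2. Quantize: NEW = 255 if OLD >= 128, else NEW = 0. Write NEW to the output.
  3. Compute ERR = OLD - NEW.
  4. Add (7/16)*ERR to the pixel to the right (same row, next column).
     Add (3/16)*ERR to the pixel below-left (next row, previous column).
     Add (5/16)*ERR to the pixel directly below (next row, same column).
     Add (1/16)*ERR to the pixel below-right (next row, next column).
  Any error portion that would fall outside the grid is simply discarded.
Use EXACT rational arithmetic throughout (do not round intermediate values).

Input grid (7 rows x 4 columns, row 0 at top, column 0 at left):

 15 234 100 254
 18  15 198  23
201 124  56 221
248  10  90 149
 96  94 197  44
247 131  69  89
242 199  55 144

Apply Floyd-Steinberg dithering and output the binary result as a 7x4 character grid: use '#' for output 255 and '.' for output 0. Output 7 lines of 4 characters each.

(0,0): OLD=15 → NEW=0, ERR=15
(0,1): OLD=3849/16 → NEW=255, ERR=-231/16
(0,2): OLD=23983/256 → NEW=0, ERR=23983/256
(0,3): OLD=1208265/4096 → NEW=255, ERR=163785/4096
(1,0): OLD=5115/256 → NEW=0, ERR=5115/256
(1,1): OLD=77277/2048 → NEW=0, ERR=77277/2048
(1,2): OLD=16408865/65536 → NEW=255, ERR=-302815/65536
(1,3): OLD=41239991/1048576 → NEW=0, ERR=41239991/1048576
(2,0): OLD=7022799/32768 → NEW=255, ERR=-1333041/32768
(2,1): OLD=124126165/1048576 → NEW=0, ERR=124126165/1048576
(2,2): OLD=243433481/2097152 → NEW=0, ERR=243433481/2097152
(2,3): OLD=9522273669/33554432 → NEW=255, ERR=965893509/33554432
(3,0): OLD=4319841503/16777216 → NEW=255, ERR=41651423/16777216
(3,1): OLD=18065894273/268435456 → NEW=0, ERR=18065894273/268435456
(3,2): OLD=723763486847/4294967296 → NEW=255, ERR=-371453173633/4294967296
(3,3): OLD=8755753433081/68719476736 → NEW=0, ERR=8755753433081/68719476736
(4,0): OLD=469846657075/4294967296 → NEW=0, ERR=469846657075/4294967296
(4,1): OLD=5045066098969/34359738368 → NEW=255, ERR=-3716667184871/34359738368
(4,2): OLD=165746325426169/1099511627776 → NEW=255, ERR=-114629139656711/1099511627776
(4,3): OLD=577020470553759/17592186044416 → NEW=0, ERR=577020470553759/17592186044416
(5,0): OLD=143433550758723/549755813888 → NEW=255, ERR=3245818217283/549755813888
(5,1): OLD=1531744402522165/17592186044416 → NEW=0, ERR=1531744402522165/17592186044416
(5,2): OLD=650055651598777/8796093022208 → NEW=0, ERR=650055651598777/8796093022208
(5,3): OLD=35203088167892681/281474976710656 → NEW=0, ERR=35203088167892681/281474976710656
(6,0): OLD=73231508486310527/281474976710656 → NEW=255, ERR=1455389425093247/281474976710656
(6,1): OLD=1093010805504886121/4503599627370496 → NEW=255, ERR=-55407099474590359/4503599627370496
(6,2): OLD=7321335242961296015/72057594037927936 → NEW=0, ERR=7321335242961296015/72057594037927936
(6,3): OLD=267655252116914849513/1152921504606846976 → NEW=255, ERR=-26339731557831129367/1152921504606846976
Row 0: .#.#
Row 1: ..#.
Row 2: #..#
Row 3: #.#.
Row 4: .##.
Row 5: #...
Row 6: ##.#

Answer: .#.#
..#.
#..#
#.#.
.##.
#...
##.#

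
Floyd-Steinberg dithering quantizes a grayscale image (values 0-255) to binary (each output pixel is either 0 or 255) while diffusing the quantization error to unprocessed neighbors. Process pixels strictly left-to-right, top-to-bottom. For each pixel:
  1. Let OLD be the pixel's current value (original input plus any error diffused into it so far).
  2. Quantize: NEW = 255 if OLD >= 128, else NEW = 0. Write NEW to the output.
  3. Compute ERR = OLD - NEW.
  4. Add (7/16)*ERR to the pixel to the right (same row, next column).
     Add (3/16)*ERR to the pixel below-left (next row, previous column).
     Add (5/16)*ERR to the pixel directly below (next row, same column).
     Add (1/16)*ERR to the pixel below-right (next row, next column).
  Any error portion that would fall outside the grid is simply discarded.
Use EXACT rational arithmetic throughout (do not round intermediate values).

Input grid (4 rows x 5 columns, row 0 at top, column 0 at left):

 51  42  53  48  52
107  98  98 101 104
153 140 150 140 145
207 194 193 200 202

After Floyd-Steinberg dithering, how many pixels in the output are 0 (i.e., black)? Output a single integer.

Answer: 10

Derivation:
(0,0): OLD=51 → NEW=0, ERR=51
(0,1): OLD=1029/16 → NEW=0, ERR=1029/16
(0,2): OLD=20771/256 → NEW=0, ERR=20771/256
(0,3): OLD=342005/4096 → NEW=0, ERR=342005/4096
(0,4): OLD=5801907/65536 → NEW=0, ERR=5801907/65536
(1,0): OLD=34559/256 → NEW=255, ERR=-30721/256
(1,1): OLD=172025/2048 → NEW=0, ERR=172025/2048
(1,2): OLD=11781997/65536 → NEW=255, ERR=-4929683/65536
(1,3): OLD=30370473/262144 → NEW=0, ERR=30370473/262144
(1,4): OLD=786727387/4194304 → NEW=255, ERR=-282820133/4194304
(2,0): OLD=4300739/32768 → NEW=255, ERR=-4055101/32768
(2,1): OLD=94899601/1048576 → NEW=0, ERR=94899601/1048576
(2,2): OLD=3239027443/16777216 → NEW=255, ERR=-1039162637/16777216
(2,3): OLD=35369536297/268435456 → NEW=255, ERR=-33081504983/268435456
(2,4): OLD=331796644831/4294967296 → NEW=0, ERR=331796644831/4294967296
(3,0): OLD=3108766355/16777216 → NEW=255, ERR=-1169423725/16777216
(3,1): OLD=23144390423/134217728 → NEW=255, ERR=-11081130217/134217728
(3,2): OLD=515709637037/4294967296 → NEW=0, ERR=515709637037/4294967296
(3,3): OLD=1929588338405/8589934592 → NEW=255, ERR=-260844982555/8589934592
(3,4): OLD=28196112012313/137438953472 → NEW=255, ERR=-6850821123047/137438953472
Output grid:
  Row 0: .....  (5 black, running=5)
  Row 1: #.#.#  (2 black, running=7)
  Row 2: #.##.  (2 black, running=9)
  Row 3: ##.##  (1 black, running=10)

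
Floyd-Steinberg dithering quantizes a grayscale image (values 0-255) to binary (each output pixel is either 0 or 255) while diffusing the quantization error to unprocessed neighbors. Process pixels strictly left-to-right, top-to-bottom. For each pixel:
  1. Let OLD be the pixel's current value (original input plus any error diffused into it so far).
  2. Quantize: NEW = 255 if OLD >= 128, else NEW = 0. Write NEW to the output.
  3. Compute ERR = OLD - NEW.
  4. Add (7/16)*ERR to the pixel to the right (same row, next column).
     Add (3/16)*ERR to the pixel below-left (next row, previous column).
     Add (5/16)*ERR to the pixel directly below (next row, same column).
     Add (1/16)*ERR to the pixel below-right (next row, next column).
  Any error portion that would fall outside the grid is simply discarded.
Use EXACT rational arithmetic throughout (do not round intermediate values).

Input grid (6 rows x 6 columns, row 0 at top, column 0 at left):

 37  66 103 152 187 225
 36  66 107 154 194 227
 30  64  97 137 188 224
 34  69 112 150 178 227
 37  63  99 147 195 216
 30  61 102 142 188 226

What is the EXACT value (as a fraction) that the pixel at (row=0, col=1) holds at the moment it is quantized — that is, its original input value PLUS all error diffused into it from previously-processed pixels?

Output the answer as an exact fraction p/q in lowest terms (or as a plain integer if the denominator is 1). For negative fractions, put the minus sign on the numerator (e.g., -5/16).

(0,0): OLD=37 → NEW=0, ERR=37
(0,1): OLD=1315/16 → NEW=0, ERR=1315/16
Target (0,1): original=66, with diffused error = 1315/16

Answer: 1315/16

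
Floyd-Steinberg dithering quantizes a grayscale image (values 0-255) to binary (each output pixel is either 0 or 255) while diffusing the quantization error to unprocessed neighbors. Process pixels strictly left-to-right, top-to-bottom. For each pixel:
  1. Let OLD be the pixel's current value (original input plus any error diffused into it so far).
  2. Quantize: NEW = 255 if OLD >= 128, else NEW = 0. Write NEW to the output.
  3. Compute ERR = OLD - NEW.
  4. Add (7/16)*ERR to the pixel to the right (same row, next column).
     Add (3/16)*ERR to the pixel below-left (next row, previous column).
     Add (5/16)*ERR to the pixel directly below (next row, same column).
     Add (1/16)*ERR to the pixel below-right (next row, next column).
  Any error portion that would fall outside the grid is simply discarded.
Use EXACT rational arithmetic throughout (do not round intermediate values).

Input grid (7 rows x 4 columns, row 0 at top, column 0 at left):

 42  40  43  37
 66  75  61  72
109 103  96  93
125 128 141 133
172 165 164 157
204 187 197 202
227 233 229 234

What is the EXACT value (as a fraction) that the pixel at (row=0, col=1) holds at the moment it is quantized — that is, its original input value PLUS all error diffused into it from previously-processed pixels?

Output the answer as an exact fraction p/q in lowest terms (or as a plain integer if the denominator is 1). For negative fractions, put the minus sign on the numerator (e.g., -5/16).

Answer: 467/8

Derivation:
(0,0): OLD=42 → NEW=0, ERR=42
(0,1): OLD=467/8 → NEW=0, ERR=467/8
Target (0,1): original=40, with diffused error = 467/8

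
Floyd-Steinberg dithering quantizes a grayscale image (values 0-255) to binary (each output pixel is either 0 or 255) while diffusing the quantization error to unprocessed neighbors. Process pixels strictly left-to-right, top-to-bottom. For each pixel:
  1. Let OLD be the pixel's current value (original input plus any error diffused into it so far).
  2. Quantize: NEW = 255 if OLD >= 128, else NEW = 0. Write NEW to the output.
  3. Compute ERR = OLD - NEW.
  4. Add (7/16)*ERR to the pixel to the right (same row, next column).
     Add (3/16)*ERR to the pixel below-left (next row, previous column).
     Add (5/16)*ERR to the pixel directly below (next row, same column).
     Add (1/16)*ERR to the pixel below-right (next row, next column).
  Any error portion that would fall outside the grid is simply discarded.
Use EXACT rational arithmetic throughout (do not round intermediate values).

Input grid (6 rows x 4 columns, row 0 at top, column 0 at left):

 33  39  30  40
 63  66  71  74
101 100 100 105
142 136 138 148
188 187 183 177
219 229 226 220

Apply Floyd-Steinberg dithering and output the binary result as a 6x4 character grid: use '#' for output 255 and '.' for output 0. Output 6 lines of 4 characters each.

(0,0): OLD=33 → NEW=0, ERR=33
(0,1): OLD=855/16 → NEW=0, ERR=855/16
(0,2): OLD=13665/256 → NEW=0, ERR=13665/256
(0,3): OLD=259495/4096 → NEW=0, ERR=259495/4096
(1,0): OLD=21333/256 → NEW=0, ERR=21333/256
(1,1): OLD=268755/2048 → NEW=255, ERR=-253485/2048
(1,2): OLD=3194831/65536 → NEW=0, ERR=3194831/65536
(1,3): OLD=124216281/1048576 → NEW=0, ERR=124216281/1048576
(2,0): OLD=3402433/32768 → NEW=0, ERR=3402433/32768
(2,1): OLD=126979803/1048576 → NEW=0, ERR=126979803/1048576
(2,2): OLD=383128903/2097152 → NEW=255, ERR=-151644857/2097152
(2,3): OLD=3806098763/33554432 → NEW=0, ERR=3806098763/33554432
(3,0): OLD=3307693361/16777216 → NEW=255, ERR=-970496719/16777216
(3,1): OLD=37974698351/268435456 → NEW=255, ERR=-30476342929/268435456
(3,2): OLD=406171577745/4294967296 → NEW=0, ERR=406171577745/4294967296
(3,3): OLD=15139018142327/68719476736 → NEW=255, ERR=-2384448425353/68719476736
(4,0): OLD=638385085341/4294967296 → NEW=255, ERR=-456831575139/4294967296
(4,1): OLD=4092340631255/34359738368 → NEW=0, ERR=4092340631255/34359738368
(4,2): OLD=276041833874295/1099511627776 → NEW=255, ERR=-4333631208585/1099511627776
(4,3): OLD=2996705561276017/17592186044416 → NEW=255, ERR=-1489301880050063/17592186044416
(5,0): OLD=114400282129677/549755813888 → NEW=255, ERR=-25787450411763/549755813888
(5,1): OLD=4192411022546043/17592186044416 → NEW=255, ERR=-293596418780037/17592186044416
(5,2): OLD=1838714127234799/8796093022208 → NEW=255, ERR=-404289593428241/8796093022208
(5,3): OLD=48748593068761271/281474976710656 → NEW=255, ERR=-23027525992456009/281474976710656
Row 0: ....
Row 1: .#..
Row 2: ..#.
Row 3: ##.#
Row 4: #.##
Row 5: ####

Answer: ....
.#..
..#.
##.#
#.##
####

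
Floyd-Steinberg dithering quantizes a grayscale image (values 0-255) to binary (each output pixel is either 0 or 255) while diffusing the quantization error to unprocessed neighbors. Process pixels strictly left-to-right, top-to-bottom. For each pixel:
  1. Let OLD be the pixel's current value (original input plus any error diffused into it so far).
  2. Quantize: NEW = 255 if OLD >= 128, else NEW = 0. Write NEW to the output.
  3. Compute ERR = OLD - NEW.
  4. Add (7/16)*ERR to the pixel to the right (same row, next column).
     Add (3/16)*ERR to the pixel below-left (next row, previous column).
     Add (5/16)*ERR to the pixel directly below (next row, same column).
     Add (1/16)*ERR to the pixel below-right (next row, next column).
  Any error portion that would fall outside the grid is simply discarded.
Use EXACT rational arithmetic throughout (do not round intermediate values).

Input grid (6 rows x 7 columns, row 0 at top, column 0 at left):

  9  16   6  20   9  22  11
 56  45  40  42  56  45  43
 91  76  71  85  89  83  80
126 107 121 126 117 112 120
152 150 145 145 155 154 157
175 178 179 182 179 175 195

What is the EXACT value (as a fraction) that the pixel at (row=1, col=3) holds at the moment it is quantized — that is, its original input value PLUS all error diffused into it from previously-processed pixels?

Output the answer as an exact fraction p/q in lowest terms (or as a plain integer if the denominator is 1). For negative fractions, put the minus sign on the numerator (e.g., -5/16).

Answer: 24365355/262144

Derivation:
(0,0): OLD=9 → NEW=0, ERR=9
(0,1): OLD=319/16 → NEW=0, ERR=319/16
(0,2): OLD=3769/256 → NEW=0, ERR=3769/256
(0,3): OLD=108303/4096 → NEW=0, ERR=108303/4096
(0,4): OLD=1347945/65536 → NEW=0, ERR=1347945/65536
(0,5): OLD=32504287/1048576 → NEW=0, ERR=32504287/1048576
(0,6): OLD=412079385/16777216 → NEW=0, ERR=412079385/16777216
(1,0): OLD=16013/256 → NEW=0, ERR=16013/256
(1,1): OLD=167771/2048 → NEW=0, ERR=167771/2048
(1,2): OLD=5678327/65536 → NEW=0, ERR=5678327/65536
(1,3): OLD=24365355/262144 → NEW=0, ERR=24365355/262144
Target (1,3): original=42, with diffused error = 24365355/262144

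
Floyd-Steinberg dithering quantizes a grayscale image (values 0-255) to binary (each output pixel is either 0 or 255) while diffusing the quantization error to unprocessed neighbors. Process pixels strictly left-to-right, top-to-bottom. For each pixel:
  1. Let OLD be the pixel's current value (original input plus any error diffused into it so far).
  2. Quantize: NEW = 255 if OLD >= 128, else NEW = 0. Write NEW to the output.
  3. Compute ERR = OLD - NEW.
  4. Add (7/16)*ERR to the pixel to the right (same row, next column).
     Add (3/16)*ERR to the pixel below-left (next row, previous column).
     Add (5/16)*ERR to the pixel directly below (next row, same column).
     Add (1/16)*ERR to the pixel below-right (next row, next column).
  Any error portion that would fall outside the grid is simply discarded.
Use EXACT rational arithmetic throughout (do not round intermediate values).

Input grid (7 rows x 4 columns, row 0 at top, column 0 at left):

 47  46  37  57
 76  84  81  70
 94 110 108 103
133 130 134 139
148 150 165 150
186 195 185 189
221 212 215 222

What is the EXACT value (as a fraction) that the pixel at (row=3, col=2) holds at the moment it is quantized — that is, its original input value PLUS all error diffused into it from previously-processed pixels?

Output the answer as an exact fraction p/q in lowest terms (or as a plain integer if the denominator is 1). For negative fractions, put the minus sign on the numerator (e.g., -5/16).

Answer: 838492666351/4294967296

Derivation:
(0,0): OLD=47 → NEW=0, ERR=47
(0,1): OLD=1065/16 → NEW=0, ERR=1065/16
(0,2): OLD=16927/256 → NEW=0, ERR=16927/256
(0,3): OLD=351961/4096 → NEW=0, ERR=351961/4096
(1,0): OLD=26411/256 → NEW=0, ERR=26411/256
(1,1): OLD=338477/2048 → NEW=255, ERR=-183763/2048
(1,2): OLD=5418417/65536 → NEW=0, ERR=5418417/65536
(1,3): OLD=143819431/1048576 → NEW=255, ERR=-123567449/1048576
(2,0): OLD=3585343/32768 → NEW=0, ERR=3585343/32768
(2,1): OLD=159152549/1048576 → NEW=255, ERR=-108234331/1048576
(2,2): OLD=127872921/2097152 → NEW=0, ERR=127872921/2097152
(2,3): OLD=3288931797/33554432 → NEW=0, ERR=3288931797/33554432
(3,0): OLD=2480321615/16777216 → NEW=255, ERR=-1797868465/16777216
(3,1): OLD=18557429265/268435456 → NEW=0, ERR=18557429265/268435456
(3,2): OLD=838492666351/4294967296 → NEW=255, ERR=-256723994129/4294967296
Target (3,2): original=134, with diffused error = 838492666351/4294967296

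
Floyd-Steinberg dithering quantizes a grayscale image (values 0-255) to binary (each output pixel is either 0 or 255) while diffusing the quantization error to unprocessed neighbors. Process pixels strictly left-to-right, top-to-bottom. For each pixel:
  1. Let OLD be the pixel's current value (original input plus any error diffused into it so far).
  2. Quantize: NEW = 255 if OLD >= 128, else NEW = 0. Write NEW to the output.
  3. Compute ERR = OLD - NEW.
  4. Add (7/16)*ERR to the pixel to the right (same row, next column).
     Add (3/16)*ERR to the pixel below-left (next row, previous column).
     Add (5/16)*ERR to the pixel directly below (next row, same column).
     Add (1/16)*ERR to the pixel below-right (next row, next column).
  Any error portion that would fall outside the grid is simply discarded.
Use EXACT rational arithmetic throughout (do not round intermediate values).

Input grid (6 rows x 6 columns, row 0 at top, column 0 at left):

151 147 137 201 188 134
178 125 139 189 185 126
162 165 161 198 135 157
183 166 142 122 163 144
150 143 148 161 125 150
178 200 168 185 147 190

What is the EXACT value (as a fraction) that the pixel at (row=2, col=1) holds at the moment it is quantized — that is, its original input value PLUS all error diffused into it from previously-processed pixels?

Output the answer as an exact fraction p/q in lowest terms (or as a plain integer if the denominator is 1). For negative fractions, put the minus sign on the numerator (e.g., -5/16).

Answer: 16323263/131072

Derivation:
(0,0): OLD=151 → NEW=255, ERR=-104
(0,1): OLD=203/2 → NEW=0, ERR=203/2
(0,2): OLD=5805/32 → NEW=255, ERR=-2355/32
(0,3): OLD=86427/512 → NEW=255, ERR=-44133/512
(0,4): OLD=1231165/8192 → NEW=255, ERR=-857795/8192
(0,5): OLD=11559083/131072 → NEW=0, ERR=11559083/131072
(1,0): OLD=5265/32 → NEW=255, ERR=-2895/32
(1,1): OLD=24791/256 → NEW=0, ERR=24791/256
(1,2): OLD=1216931/8192 → NEW=255, ERR=-872029/8192
(1,3): OLD=2990375/32768 → NEW=0, ERR=2990375/32768
(1,4): OLD=426459221/2097152 → NEW=255, ERR=-108314539/2097152
(1,5): OLD=4174787779/33554432 → NEW=0, ERR=4174787779/33554432
(2,0): OLD=622125/4096 → NEW=255, ERR=-422355/4096
(2,1): OLD=16323263/131072 → NEW=0, ERR=16323263/131072
Target (2,1): original=165, with diffused error = 16323263/131072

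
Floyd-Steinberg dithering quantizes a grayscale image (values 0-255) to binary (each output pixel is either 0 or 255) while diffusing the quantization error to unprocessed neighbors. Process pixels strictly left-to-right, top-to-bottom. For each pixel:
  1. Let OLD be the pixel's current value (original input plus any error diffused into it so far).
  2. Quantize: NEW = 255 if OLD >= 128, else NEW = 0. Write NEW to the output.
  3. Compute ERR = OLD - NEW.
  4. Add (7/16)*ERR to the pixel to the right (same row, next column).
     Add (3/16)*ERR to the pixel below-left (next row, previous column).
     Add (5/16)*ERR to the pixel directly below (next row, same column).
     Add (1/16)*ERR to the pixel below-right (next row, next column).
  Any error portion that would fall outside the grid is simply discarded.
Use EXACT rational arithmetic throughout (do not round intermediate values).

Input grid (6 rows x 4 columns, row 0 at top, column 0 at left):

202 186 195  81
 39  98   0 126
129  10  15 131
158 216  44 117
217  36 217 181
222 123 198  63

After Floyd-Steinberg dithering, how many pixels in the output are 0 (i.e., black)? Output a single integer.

(0,0): OLD=202 → NEW=255, ERR=-53
(0,1): OLD=2605/16 → NEW=255, ERR=-1475/16
(0,2): OLD=39595/256 → NEW=255, ERR=-25685/256
(0,3): OLD=151981/4096 → NEW=0, ERR=151981/4096
(1,0): OLD=1319/256 → NEW=0, ERR=1319/256
(1,1): OLD=101009/2048 → NEW=0, ERR=101009/2048
(1,2): OLD=-562331/65536 → NEW=0, ERR=-562331/65536
(1,3): OLD=133767379/1048576 → NEW=0, ERR=133767379/1048576
(2,0): OLD=4582859/32768 → NEW=255, ERR=-3772981/32768
(2,1): OLD=-27523863/1048576 → NEW=0, ERR=-27523863/1048576
(2,2): OLD=58377933/2097152 → NEW=0, ERR=58377933/2097152
(2,3): OLD=6123955321/33554432 → NEW=255, ERR=-2432424839/33554432
(3,0): OLD=1964551579/16777216 → NEW=0, ERR=1964551579/16777216
(3,1): OLD=69001314629/268435456 → NEW=255, ERR=550273349/268435456
(3,2): OLD=164768046523/4294967296 → NEW=0, ERR=164768046523/4294967296
(3,3): OLD=7756361213597/68719476736 → NEW=0, ERR=7756361213597/68719476736
(4,0): OLD=1090822849599/4294967296 → NEW=255, ERR=-4393810881/4294967296
(4,1): OLD=1742197849021/34359738368 → NEW=0, ERR=1742197849021/34359738368
(4,2): OLD=299576190453661/1099511627776 → NEW=255, ERR=19200725370781/1099511627776
(4,3): OLD=3981280268632411/17592186044416 → NEW=255, ERR=-504727172693669/17592186044416
(5,0): OLD=127096631794959/549755813888 → NEW=255, ERR=-13091100746481/549755813888
(5,1): OLD=2315792489382601/17592186044416 → NEW=255, ERR=-2170214951943479/17592186044416
(5,2): OLD=1295450704230805/8796093022208 → NEW=255, ERR=-947553016432235/8796093022208
(5,3): OLD=2250757045184189/281474976710656 → NEW=0, ERR=2250757045184189/281474976710656
Output grid:
  Row 0: ###.  (1 black, running=1)
  Row 1: ....  (4 black, running=5)
  Row 2: #..#  (2 black, running=7)
  Row 3: .#..  (3 black, running=10)
  Row 4: #.##  (1 black, running=11)
  Row 5: ###.  (1 black, running=12)

Answer: 12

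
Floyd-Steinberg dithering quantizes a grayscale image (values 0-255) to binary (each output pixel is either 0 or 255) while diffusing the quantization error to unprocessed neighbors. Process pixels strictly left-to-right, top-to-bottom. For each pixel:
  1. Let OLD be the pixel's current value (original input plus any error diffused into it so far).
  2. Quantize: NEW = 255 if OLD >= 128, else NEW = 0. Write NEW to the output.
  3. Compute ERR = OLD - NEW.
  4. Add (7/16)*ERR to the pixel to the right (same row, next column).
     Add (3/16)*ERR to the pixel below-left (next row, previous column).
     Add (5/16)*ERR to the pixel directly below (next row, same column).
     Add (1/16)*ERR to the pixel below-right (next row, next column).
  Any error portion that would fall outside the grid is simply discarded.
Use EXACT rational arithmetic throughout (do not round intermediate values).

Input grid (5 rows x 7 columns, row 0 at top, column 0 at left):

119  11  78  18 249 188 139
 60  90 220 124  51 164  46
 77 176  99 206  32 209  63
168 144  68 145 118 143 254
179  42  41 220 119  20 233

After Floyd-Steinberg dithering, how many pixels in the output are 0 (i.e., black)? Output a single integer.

Answer: 19

Derivation:
(0,0): OLD=119 → NEW=0, ERR=119
(0,1): OLD=1009/16 → NEW=0, ERR=1009/16
(0,2): OLD=27031/256 → NEW=0, ERR=27031/256
(0,3): OLD=262945/4096 → NEW=0, ERR=262945/4096
(0,4): OLD=18159079/65536 → NEW=255, ERR=1447399/65536
(0,5): OLD=207264081/1048576 → NEW=255, ERR=-60122799/1048576
(0,6): OLD=1911173431/16777216 → NEW=0, ERR=1911173431/16777216
(1,0): OLD=27907/256 → NEW=0, ERR=27907/256
(1,1): OLD=378133/2048 → NEW=255, ERR=-144107/2048
(1,2): OLD=15610041/65536 → NEW=255, ERR=-1101639/65536
(1,3): OLD=38652421/262144 → NEW=255, ERR=-28194299/262144
(1,4): OLD=68935087/16777216 → NEW=0, ERR=68935087/16777216
(1,5): OLD=22900095455/134217728 → NEW=255, ERR=-11325425185/134217728
(1,6): OLD=88257490481/2147483648 → NEW=0, ERR=88257490481/2147483648
(2,0): OLD=3207095/32768 → NEW=0, ERR=3207095/32768
(2,1): OLD=210230861/1048576 → NEW=255, ERR=-57156019/1048576
(2,2): OLD=760606759/16777216 → NEW=0, ERR=760606759/16777216
(2,3): OLD=25762280623/134217728 → NEW=255, ERR=-8463240017/134217728
(2,4): OLD=-18088778273/1073741824 → NEW=0, ERR=-18088778273/1073741824
(2,5): OLD=6295504570869/34359738368 → NEW=255, ERR=-2466228712971/34359738368
(2,6): OLD=21532305675267/549755813888 → NEW=0, ERR=21532305675267/549755813888
(3,0): OLD=3160239431/16777216 → NEW=255, ERR=-1117950649/16777216
(3,1): OLD=15090211259/134217728 → NEW=0, ERR=15090211259/134217728
(3,2): OLD=124689473377/1073741824 → NEW=0, ERR=124689473377/1073741824
(3,3): OLD=754947560599/4294967296 → NEW=255, ERR=-340269099881/4294967296
(3,4): OLD=33356636338503/549755813888 → NEW=0, ERR=33356636338503/549755813888
(3,5): OLD=674687461028805/4398046511104 → NEW=255, ERR=-446814399302715/4398046511104
(3,6): OLD=15291575177758043/70368744177664 → NEW=255, ERR=-2652454587546277/70368744177664
(4,0): OLD=384952180809/2147483648 → NEW=255, ERR=-162656149431/2147483648
(4,1): OLD=2116772023349/34359738368 → NEW=0, ERR=2116772023349/34359738368
(4,2): OLD=53004343958331/549755813888 → NEW=0, ERR=53004343958331/549755813888
(4,3): OLD=1126154784027385/4398046511104 → NEW=255, ERR=4652923695865/4398046511104
(4,4): OLD=4025918860183451/35184372088832 → NEW=0, ERR=4025918860183451/35184372088832
(4,5): OLD=39447995923893147/1125899906842624 → NEW=0, ERR=39447995923893147/1125899906842624
(4,6): OLD=4146909970951357101/18014398509481984 → NEW=255, ERR=-446761648966548819/18014398509481984
Output grid:
  Row 0: ....##.  (5 black, running=5)
  Row 1: .###.#.  (3 black, running=8)
  Row 2: .#.#.#.  (4 black, running=12)
  Row 3: #..#.##  (3 black, running=15)
  Row 4: #..#..#  (4 black, running=19)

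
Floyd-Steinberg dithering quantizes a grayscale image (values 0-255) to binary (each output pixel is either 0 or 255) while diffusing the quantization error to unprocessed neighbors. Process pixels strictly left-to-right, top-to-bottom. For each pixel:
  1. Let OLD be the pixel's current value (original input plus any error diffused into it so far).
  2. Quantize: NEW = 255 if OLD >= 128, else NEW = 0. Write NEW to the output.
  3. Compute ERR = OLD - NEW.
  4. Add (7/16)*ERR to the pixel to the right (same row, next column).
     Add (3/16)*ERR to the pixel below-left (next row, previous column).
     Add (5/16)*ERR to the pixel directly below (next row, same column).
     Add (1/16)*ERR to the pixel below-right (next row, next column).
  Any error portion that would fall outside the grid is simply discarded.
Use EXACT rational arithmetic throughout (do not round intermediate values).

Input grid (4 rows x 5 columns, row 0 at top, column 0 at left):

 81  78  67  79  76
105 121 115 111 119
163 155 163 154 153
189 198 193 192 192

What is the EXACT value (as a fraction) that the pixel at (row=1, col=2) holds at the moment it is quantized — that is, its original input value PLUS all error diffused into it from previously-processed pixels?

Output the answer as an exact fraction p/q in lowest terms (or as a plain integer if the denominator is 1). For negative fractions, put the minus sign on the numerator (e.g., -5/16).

(0,0): OLD=81 → NEW=0, ERR=81
(0,1): OLD=1815/16 → NEW=0, ERR=1815/16
(0,2): OLD=29857/256 → NEW=0, ERR=29857/256
(0,3): OLD=532583/4096 → NEW=255, ERR=-511897/4096
(0,4): OLD=1397457/65536 → NEW=0, ERR=1397457/65536
(1,0): OLD=38805/256 → NEW=255, ERR=-26475/256
(1,1): OLD=282899/2048 → NEW=255, ERR=-239341/2048
(1,2): OLD=5503375/65536 → NEW=0, ERR=5503375/65536
Target (1,2): original=115, with diffused error = 5503375/65536

Answer: 5503375/65536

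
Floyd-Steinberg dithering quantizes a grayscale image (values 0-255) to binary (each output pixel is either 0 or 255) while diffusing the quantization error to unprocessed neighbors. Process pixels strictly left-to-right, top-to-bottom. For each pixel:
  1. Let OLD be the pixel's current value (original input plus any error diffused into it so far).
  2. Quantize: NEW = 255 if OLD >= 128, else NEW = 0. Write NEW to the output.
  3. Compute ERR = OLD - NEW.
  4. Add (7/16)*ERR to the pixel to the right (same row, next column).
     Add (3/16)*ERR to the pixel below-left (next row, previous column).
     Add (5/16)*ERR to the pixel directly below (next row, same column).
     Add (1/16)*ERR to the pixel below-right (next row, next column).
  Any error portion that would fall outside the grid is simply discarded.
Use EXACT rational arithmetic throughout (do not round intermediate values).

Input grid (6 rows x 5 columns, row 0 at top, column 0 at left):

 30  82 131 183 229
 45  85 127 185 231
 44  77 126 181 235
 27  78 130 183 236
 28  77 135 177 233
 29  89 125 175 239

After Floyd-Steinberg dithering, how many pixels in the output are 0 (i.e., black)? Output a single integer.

(0,0): OLD=30 → NEW=0, ERR=30
(0,1): OLD=761/8 → NEW=0, ERR=761/8
(0,2): OLD=22095/128 → NEW=255, ERR=-10545/128
(0,3): OLD=300969/2048 → NEW=255, ERR=-221271/2048
(0,4): OLD=5954975/32768 → NEW=255, ERR=-2400865/32768
(1,0): OLD=9243/128 → NEW=0, ERR=9243/128
(1,1): OLD=135933/1024 → NEW=255, ERR=-125187/1024
(1,2): OLD=1096321/32768 → NEW=0, ERR=1096321/32768
(1,3): OLD=19265933/131072 → NEW=255, ERR=-14157427/131072
(1,4): OLD=323161479/2097152 → NEW=255, ERR=-211612281/2097152
(2,0): OLD=715055/16384 → NEW=0, ERR=715055/16384
(2,1): OLD=36006197/524288 → NEW=0, ERR=36006197/524288
(2,2): OLD=1162728799/8388608 → NEW=255, ERR=-976366241/8388608
(2,3): OLD=10669779245/134217728 → NEW=0, ERR=10669779245/134217728
(2,4): OLD=497133976827/2147483648 → NEW=255, ERR=-50474353413/2147483648
(3,0): OLD=448919807/8388608 → NEW=0, ERR=448919807/8388608
(3,1): OLD=6964463315/67108864 → NEW=0, ERR=6964463315/67108864
(3,2): OLD=339792985537/2147483648 → NEW=255, ERR=-207815344703/2147483648
(3,3): OLD=660666778761/4294967296 → NEW=255, ERR=-434549881719/4294967296
(3,4): OLD=13012636739373/68719476736 → NEW=255, ERR=-4510829828307/68719476736
(4,0): OLD=68914953297/1073741824 → NEW=0, ERR=68914953297/1073741824
(4,1): OLD=4216300767377/34359738368 → NEW=0, ERR=4216300767377/34359738368
(4,2): OLD=80242520726303/549755813888 → NEW=255, ERR=-59945211815137/549755813888
(4,3): OLD=697719413801361/8796093022208 → NEW=0, ERR=697719413801361/8796093022208
(4,4): OLD=33898981435523959/140737488355328 → NEW=255, ERR=-1989078095084681/140737488355328
(5,0): OLD=39618213432403/549755813888 → NEW=0, ERR=39618213432403/549755813888
(5,1): OLD=626466327518073/4398046511104 → NEW=255, ERR=-495035532813447/4398046511104
(5,2): OLD=9038602877669377/140737488355328 → NEW=0, ERR=9038602877669377/140737488355328
(5,3): OLD=122959883033195951/562949953421312 → NEW=255, ERR=-20592355089238609/562949953421312
(5,4): OLD=2013446616840020309/9007199254740992 → NEW=255, ERR=-283389193118932651/9007199254740992
Output grid:
  Row 0: ..###  (2 black, running=2)
  Row 1: .#.##  (2 black, running=4)
  Row 2: ..#.#  (3 black, running=7)
  Row 3: ..###  (2 black, running=9)
  Row 4: ..#.#  (3 black, running=12)
  Row 5: .#.##  (2 black, running=14)

Answer: 14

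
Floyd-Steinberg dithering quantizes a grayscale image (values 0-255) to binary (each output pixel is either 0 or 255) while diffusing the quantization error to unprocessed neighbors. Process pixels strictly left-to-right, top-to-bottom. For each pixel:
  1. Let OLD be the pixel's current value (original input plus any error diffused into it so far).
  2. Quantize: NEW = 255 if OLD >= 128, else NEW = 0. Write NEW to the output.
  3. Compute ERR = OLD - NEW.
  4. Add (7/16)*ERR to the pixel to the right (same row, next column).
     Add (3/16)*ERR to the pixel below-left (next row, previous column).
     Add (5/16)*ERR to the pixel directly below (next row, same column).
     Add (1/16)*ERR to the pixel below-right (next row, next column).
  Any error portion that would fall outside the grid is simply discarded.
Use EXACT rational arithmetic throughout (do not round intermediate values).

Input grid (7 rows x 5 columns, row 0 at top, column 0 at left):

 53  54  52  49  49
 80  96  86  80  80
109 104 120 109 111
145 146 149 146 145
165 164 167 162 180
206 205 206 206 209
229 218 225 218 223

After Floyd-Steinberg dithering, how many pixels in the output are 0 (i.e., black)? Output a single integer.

(0,0): OLD=53 → NEW=0, ERR=53
(0,1): OLD=1235/16 → NEW=0, ERR=1235/16
(0,2): OLD=21957/256 → NEW=0, ERR=21957/256
(0,3): OLD=354403/4096 → NEW=0, ERR=354403/4096
(0,4): OLD=5692085/65536 → NEW=0, ERR=5692085/65536
(1,0): OLD=28425/256 → NEW=0, ERR=28425/256
(1,1): OLD=385215/2048 → NEW=255, ERR=-137025/2048
(1,2): OLD=6853675/65536 → NEW=0, ERR=6853675/65536
(1,3): OLD=45727823/262144 → NEW=255, ERR=-21118897/262144
(1,4): OLD=324235533/4194304 → NEW=0, ERR=324235533/4194304
(2,0): OLD=4297637/32768 → NEW=255, ERR=-4058203/32768
(2,1): OLD=58150887/1048576 → NEW=0, ERR=58150887/1048576
(2,2): OLD=2645032565/16777216 → NEW=255, ERR=-1633157515/16777216
(2,3): OLD=16714682255/268435456 → NEW=0, ERR=16714682255/268435456
(2,4): OLD=675873765673/4294967296 → NEW=255, ERR=-419342894807/4294967296
(3,0): OLD=1957836501/16777216 → NEW=0, ERR=1957836501/16777216
(3,1): OLD=25285615281/134217728 → NEW=255, ERR=-8939905359/134217728
(3,2): OLD=449169524715/4294967296 → NEW=0, ERR=449169524715/4294967296
(3,3): OLD=1604785981075/8589934592 → NEW=255, ERR=-585647339885/8589934592
(3,4): OLD=12170557758335/137438953472 → NEW=0, ERR=12170557758335/137438953472
(4,0): OLD=405828545883/2147483648 → NEW=255, ERR=-141779784357/2147483648
(4,1): OLD=9703407064667/68719476736 → NEW=255, ERR=-7820059503013/68719476736
(4,2): OLD=146178819593653/1099511627776 → NEW=255, ERR=-134196645489227/1099511627776
(4,3): OLD=1942824107771483/17592186044416 → NEW=0, ERR=1942824107771483/17592186044416
(4,4): OLD=70855015775568381/281474976710656 → NEW=255, ERR=-921103285648899/281474976710656
(5,0): OLD=180354451315697/1099511627776 → NEW=255, ERR=-100021013767183/1099511627776
(5,1): OLD=902732548217747/8796093022208 → NEW=0, ERR=902732548217747/8796093022208
(5,2): OLD=63712906328848555/281474976710656 → NEW=255, ERR=-8063212732368725/281474976710656
(5,3): OLD=247401827907817733/1125899906842624 → NEW=255, ERR=-39702648337051387/1125899906842624
(5,4): OLD=3593009427306771879/18014398509481984 → NEW=255, ERR=-1000662192611134041/18014398509481984
(6,0): OLD=30936241927336033/140737488355328 → NEW=255, ERR=-4951817603272607/140737488355328
(6,1): OLD=1007101462314286127/4503599627370496 → NEW=255, ERR=-141316442665190353/4503599627370496
(6,2): OLD=14564453825930824949/72057594037927936 → NEW=255, ERR=-3810232653740798731/72057594037927936
(6,3): OLD=197888283189430603719/1152921504606846976 → NEW=255, ERR=-96106700485315375161/1152921504606846976
(6,4): OLD=3080009611507318870833/18446744073709551616 → NEW=255, ERR=-1623910127288616791247/18446744073709551616
Output grid:
  Row 0: .....  (5 black, running=5)
  Row 1: .#.#.  (3 black, running=8)
  Row 2: #.#.#  (2 black, running=10)
  Row 3: .#.#.  (3 black, running=13)
  Row 4: ###.#  (1 black, running=14)
  Row 5: #.###  (1 black, running=15)
  Row 6: #####  (0 black, running=15)

Answer: 15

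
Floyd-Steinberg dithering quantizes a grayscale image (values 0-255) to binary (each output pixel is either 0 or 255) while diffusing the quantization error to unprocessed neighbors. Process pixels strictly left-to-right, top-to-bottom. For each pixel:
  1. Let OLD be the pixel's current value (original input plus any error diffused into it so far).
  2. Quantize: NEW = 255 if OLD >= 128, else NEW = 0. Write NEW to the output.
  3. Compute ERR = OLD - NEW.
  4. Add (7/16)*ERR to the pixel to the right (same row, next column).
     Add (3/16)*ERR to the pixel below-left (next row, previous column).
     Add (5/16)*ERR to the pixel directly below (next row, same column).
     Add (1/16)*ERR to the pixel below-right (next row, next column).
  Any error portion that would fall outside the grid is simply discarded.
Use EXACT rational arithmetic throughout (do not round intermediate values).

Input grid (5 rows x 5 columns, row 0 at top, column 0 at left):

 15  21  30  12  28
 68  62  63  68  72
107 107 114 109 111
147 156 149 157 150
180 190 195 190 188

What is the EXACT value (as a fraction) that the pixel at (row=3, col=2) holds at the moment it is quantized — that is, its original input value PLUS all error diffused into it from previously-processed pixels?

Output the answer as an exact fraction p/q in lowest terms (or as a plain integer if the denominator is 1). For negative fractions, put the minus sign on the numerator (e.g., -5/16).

(0,0): OLD=15 → NEW=0, ERR=15
(0,1): OLD=441/16 → NEW=0, ERR=441/16
(0,2): OLD=10767/256 → NEW=0, ERR=10767/256
(0,3): OLD=124521/4096 → NEW=0, ERR=124521/4096
(0,4): OLD=2706655/65536 → NEW=0, ERR=2706655/65536
(1,0): OLD=19931/256 → NEW=0, ERR=19931/256
(1,1): OLD=232445/2048 → NEW=0, ERR=232445/2048
(1,2): OLD=8730817/65536 → NEW=255, ERR=-7980863/65536
(1,3): OLD=9068781/262144 → NEW=0, ERR=9068781/262144
(1,4): OLD=427573799/4194304 → NEW=0, ERR=427573799/4194304
(2,0): OLD=5000751/32768 → NEW=255, ERR=-3355089/32768
(2,1): OLD=83577333/1048576 → NEW=0, ERR=83577333/1048576
(2,2): OLD=2087012127/16777216 → NEW=0, ERR=2087012127/16777216
(2,3): OLD=49858344173/268435456 → NEW=255, ERR=-18592697107/268435456
(2,4): OLD=492702537531/4294967296 → NEW=0, ERR=492702537531/4294967296
(3,0): OLD=2180168511/16777216 → NEW=255, ERR=-2098021569/16777216
(3,1): OLD=19209598803/134217728 → NEW=255, ERR=-15015921837/134217728
(3,2): OLD=562305897473/4294967296 → NEW=255, ERR=-532910763007/4294967296
Target (3,2): original=149, with diffused error = 562305897473/4294967296

Answer: 562305897473/4294967296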